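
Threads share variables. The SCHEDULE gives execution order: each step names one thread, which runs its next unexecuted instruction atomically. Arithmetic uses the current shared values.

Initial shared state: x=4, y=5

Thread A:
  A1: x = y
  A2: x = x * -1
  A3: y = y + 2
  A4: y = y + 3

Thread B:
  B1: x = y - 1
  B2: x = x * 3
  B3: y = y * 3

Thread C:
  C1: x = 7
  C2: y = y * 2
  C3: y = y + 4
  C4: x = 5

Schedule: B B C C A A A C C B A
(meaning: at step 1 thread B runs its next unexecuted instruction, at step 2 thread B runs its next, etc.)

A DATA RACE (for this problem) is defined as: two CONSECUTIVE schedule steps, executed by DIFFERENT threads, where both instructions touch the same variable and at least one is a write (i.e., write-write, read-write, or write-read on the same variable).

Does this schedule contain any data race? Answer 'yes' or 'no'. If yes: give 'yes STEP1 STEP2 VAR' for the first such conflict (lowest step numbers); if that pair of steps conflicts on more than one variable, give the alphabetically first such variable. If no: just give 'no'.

Steps 1,2: same thread (B). No race.
Steps 2,3: B(x = x * 3) vs C(x = 7). RACE on x (W-W).
Steps 3,4: same thread (C). No race.
Steps 4,5: C(y = y * 2) vs A(x = y). RACE on y (W-R).
Steps 5,6: same thread (A). No race.
Steps 6,7: same thread (A). No race.
Steps 7,8: A(y = y + 2) vs C(y = y + 4). RACE on y (W-W).
Steps 8,9: same thread (C). No race.
Steps 9,10: C(r=-,w=x) vs B(r=y,w=y). No conflict.
Steps 10,11: B(y = y * 3) vs A(y = y + 3). RACE on y (W-W).
First conflict at steps 2,3.

Answer: yes 2 3 x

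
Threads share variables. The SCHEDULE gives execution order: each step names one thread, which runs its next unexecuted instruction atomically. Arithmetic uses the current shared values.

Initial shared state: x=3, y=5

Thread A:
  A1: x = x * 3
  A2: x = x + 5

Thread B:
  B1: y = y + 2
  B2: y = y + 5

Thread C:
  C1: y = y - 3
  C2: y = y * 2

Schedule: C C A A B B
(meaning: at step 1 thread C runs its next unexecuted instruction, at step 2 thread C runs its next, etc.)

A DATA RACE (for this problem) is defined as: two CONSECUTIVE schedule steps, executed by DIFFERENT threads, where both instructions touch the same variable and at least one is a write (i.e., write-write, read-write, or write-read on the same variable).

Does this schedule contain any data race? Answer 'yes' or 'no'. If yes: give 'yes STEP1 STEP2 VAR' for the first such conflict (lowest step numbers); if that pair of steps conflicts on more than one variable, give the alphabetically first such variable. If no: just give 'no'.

Steps 1,2: same thread (C). No race.
Steps 2,3: C(r=y,w=y) vs A(r=x,w=x). No conflict.
Steps 3,4: same thread (A). No race.
Steps 4,5: A(r=x,w=x) vs B(r=y,w=y). No conflict.
Steps 5,6: same thread (B). No race.

Answer: no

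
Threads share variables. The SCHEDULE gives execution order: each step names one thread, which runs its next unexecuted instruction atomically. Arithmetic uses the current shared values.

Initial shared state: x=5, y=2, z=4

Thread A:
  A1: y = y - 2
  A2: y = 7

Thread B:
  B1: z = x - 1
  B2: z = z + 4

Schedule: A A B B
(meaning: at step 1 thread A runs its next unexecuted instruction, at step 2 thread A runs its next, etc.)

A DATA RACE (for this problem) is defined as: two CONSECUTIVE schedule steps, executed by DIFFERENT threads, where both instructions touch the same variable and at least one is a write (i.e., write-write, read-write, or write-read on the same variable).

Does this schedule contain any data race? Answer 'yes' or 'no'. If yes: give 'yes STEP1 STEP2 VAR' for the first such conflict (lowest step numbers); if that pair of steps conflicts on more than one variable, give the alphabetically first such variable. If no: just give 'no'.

Answer: no

Derivation:
Steps 1,2: same thread (A). No race.
Steps 2,3: A(r=-,w=y) vs B(r=x,w=z). No conflict.
Steps 3,4: same thread (B). No race.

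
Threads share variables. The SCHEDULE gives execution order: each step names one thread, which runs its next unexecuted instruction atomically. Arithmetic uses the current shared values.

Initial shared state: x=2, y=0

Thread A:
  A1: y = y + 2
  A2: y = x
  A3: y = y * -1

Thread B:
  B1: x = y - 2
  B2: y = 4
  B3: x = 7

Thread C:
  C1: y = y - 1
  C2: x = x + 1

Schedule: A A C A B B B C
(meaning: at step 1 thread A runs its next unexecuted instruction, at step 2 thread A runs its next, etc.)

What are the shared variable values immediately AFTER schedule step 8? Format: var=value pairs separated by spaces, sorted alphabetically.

Step 1: thread A executes A1 (y = y + 2). Shared: x=2 y=2. PCs: A@1 B@0 C@0
Step 2: thread A executes A2 (y = x). Shared: x=2 y=2. PCs: A@2 B@0 C@0
Step 3: thread C executes C1 (y = y - 1). Shared: x=2 y=1. PCs: A@2 B@0 C@1
Step 4: thread A executes A3 (y = y * -1). Shared: x=2 y=-1. PCs: A@3 B@0 C@1
Step 5: thread B executes B1 (x = y - 2). Shared: x=-3 y=-1. PCs: A@3 B@1 C@1
Step 6: thread B executes B2 (y = 4). Shared: x=-3 y=4. PCs: A@3 B@2 C@1
Step 7: thread B executes B3 (x = 7). Shared: x=7 y=4. PCs: A@3 B@3 C@1
Step 8: thread C executes C2 (x = x + 1). Shared: x=8 y=4. PCs: A@3 B@3 C@2

Answer: x=8 y=4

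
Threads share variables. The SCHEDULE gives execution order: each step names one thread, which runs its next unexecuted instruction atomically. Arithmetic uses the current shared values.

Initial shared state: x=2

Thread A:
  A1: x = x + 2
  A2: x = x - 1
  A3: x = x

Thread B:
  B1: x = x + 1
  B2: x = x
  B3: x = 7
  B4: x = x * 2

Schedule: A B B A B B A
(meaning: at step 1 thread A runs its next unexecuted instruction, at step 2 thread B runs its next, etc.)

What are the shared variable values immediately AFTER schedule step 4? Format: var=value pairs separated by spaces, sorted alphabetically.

Step 1: thread A executes A1 (x = x + 2). Shared: x=4. PCs: A@1 B@0
Step 2: thread B executes B1 (x = x + 1). Shared: x=5. PCs: A@1 B@1
Step 3: thread B executes B2 (x = x). Shared: x=5. PCs: A@1 B@2
Step 4: thread A executes A2 (x = x - 1). Shared: x=4. PCs: A@2 B@2

Answer: x=4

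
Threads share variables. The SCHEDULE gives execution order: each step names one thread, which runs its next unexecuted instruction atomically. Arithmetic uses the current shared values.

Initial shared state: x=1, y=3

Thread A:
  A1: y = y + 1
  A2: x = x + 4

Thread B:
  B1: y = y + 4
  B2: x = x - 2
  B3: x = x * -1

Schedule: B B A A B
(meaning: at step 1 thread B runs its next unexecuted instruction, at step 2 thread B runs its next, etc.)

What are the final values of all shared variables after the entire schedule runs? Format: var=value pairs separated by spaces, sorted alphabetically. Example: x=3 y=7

Answer: x=-3 y=8

Derivation:
Step 1: thread B executes B1 (y = y + 4). Shared: x=1 y=7. PCs: A@0 B@1
Step 2: thread B executes B2 (x = x - 2). Shared: x=-1 y=7. PCs: A@0 B@2
Step 3: thread A executes A1 (y = y + 1). Shared: x=-1 y=8. PCs: A@1 B@2
Step 4: thread A executes A2 (x = x + 4). Shared: x=3 y=8. PCs: A@2 B@2
Step 5: thread B executes B3 (x = x * -1). Shared: x=-3 y=8. PCs: A@2 B@3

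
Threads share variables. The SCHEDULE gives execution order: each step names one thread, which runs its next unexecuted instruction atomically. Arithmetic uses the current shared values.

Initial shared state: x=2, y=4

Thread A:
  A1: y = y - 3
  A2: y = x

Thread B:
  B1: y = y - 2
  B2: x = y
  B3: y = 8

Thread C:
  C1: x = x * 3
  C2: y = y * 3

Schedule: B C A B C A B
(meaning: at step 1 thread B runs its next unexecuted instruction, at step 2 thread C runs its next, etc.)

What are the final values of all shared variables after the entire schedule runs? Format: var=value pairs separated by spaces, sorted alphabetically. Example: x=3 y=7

Answer: x=-1 y=8

Derivation:
Step 1: thread B executes B1 (y = y - 2). Shared: x=2 y=2. PCs: A@0 B@1 C@0
Step 2: thread C executes C1 (x = x * 3). Shared: x=6 y=2. PCs: A@0 B@1 C@1
Step 3: thread A executes A1 (y = y - 3). Shared: x=6 y=-1. PCs: A@1 B@1 C@1
Step 4: thread B executes B2 (x = y). Shared: x=-1 y=-1. PCs: A@1 B@2 C@1
Step 5: thread C executes C2 (y = y * 3). Shared: x=-1 y=-3. PCs: A@1 B@2 C@2
Step 6: thread A executes A2 (y = x). Shared: x=-1 y=-1. PCs: A@2 B@2 C@2
Step 7: thread B executes B3 (y = 8). Shared: x=-1 y=8. PCs: A@2 B@3 C@2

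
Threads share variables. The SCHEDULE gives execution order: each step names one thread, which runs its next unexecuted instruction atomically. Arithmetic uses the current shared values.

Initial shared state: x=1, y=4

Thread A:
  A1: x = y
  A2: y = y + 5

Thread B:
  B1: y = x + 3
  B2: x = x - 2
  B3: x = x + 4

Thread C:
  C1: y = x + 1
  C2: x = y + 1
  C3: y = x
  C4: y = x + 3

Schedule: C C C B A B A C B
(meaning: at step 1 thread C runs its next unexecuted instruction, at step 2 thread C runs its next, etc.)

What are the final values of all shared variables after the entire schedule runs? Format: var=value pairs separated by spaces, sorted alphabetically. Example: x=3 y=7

Step 1: thread C executes C1 (y = x + 1). Shared: x=1 y=2. PCs: A@0 B@0 C@1
Step 2: thread C executes C2 (x = y + 1). Shared: x=3 y=2. PCs: A@0 B@0 C@2
Step 3: thread C executes C3 (y = x). Shared: x=3 y=3. PCs: A@0 B@0 C@3
Step 4: thread B executes B1 (y = x + 3). Shared: x=3 y=6. PCs: A@0 B@1 C@3
Step 5: thread A executes A1 (x = y). Shared: x=6 y=6. PCs: A@1 B@1 C@3
Step 6: thread B executes B2 (x = x - 2). Shared: x=4 y=6. PCs: A@1 B@2 C@3
Step 7: thread A executes A2 (y = y + 5). Shared: x=4 y=11. PCs: A@2 B@2 C@3
Step 8: thread C executes C4 (y = x + 3). Shared: x=4 y=7. PCs: A@2 B@2 C@4
Step 9: thread B executes B3 (x = x + 4). Shared: x=8 y=7. PCs: A@2 B@3 C@4

Answer: x=8 y=7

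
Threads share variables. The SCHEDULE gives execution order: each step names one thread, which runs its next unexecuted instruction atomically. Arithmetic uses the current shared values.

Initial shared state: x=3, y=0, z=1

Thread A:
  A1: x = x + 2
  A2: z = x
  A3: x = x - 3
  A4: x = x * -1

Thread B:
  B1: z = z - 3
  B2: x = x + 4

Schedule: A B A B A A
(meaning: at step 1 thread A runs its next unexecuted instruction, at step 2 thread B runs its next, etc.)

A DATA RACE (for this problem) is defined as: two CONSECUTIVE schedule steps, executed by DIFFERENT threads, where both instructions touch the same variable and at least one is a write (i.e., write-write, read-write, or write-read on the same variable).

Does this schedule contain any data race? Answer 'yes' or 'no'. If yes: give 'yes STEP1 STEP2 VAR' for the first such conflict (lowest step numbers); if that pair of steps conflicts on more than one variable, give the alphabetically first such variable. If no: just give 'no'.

Steps 1,2: A(r=x,w=x) vs B(r=z,w=z). No conflict.
Steps 2,3: B(z = z - 3) vs A(z = x). RACE on z (W-W).
Steps 3,4: A(z = x) vs B(x = x + 4). RACE on x (R-W).
Steps 4,5: B(x = x + 4) vs A(x = x - 3). RACE on x (W-W).
Steps 5,6: same thread (A). No race.
First conflict at steps 2,3.

Answer: yes 2 3 z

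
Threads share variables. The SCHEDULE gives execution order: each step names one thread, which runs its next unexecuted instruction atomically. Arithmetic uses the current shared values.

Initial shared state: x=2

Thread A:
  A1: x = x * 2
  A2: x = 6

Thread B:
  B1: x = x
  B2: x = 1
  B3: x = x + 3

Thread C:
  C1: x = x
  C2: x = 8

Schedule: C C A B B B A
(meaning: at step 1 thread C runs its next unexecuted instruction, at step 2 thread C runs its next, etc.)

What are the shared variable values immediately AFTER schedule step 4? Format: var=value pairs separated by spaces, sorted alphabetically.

Answer: x=16

Derivation:
Step 1: thread C executes C1 (x = x). Shared: x=2. PCs: A@0 B@0 C@1
Step 2: thread C executes C2 (x = 8). Shared: x=8. PCs: A@0 B@0 C@2
Step 3: thread A executes A1 (x = x * 2). Shared: x=16. PCs: A@1 B@0 C@2
Step 4: thread B executes B1 (x = x). Shared: x=16. PCs: A@1 B@1 C@2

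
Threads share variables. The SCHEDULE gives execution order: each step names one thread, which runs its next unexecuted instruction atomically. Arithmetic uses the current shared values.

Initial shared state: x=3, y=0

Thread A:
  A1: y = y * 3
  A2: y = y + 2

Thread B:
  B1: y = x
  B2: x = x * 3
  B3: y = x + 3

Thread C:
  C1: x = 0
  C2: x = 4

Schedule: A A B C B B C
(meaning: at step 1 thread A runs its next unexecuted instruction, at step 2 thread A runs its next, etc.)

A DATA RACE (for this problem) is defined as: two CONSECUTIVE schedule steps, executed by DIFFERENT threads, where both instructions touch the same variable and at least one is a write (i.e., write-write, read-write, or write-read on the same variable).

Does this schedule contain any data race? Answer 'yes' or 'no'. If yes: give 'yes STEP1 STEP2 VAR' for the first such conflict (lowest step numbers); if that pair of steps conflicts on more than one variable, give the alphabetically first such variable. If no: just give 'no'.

Steps 1,2: same thread (A). No race.
Steps 2,3: A(y = y + 2) vs B(y = x). RACE on y (W-W).
Steps 3,4: B(y = x) vs C(x = 0). RACE on x (R-W).
Steps 4,5: C(x = 0) vs B(x = x * 3). RACE on x (W-W).
Steps 5,6: same thread (B). No race.
Steps 6,7: B(y = x + 3) vs C(x = 4). RACE on x (R-W).
First conflict at steps 2,3.

Answer: yes 2 3 y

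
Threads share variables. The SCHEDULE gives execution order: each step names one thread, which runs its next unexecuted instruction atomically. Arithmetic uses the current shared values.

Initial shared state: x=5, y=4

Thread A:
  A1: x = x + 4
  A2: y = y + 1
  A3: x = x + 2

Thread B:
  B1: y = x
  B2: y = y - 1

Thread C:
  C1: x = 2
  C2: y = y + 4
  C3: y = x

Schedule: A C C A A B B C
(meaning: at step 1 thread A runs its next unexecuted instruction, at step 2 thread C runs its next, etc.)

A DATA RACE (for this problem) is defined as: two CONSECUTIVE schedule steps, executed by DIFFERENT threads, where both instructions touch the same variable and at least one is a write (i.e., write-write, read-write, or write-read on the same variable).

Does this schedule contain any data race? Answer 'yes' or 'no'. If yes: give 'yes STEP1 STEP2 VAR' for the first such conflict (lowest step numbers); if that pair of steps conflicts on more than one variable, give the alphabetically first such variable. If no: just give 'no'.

Answer: yes 1 2 x

Derivation:
Steps 1,2: A(x = x + 4) vs C(x = 2). RACE on x (W-W).
Steps 2,3: same thread (C). No race.
Steps 3,4: C(y = y + 4) vs A(y = y + 1). RACE on y (W-W).
Steps 4,5: same thread (A). No race.
Steps 5,6: A(x = x + 2) vs B(y = x). RACE on x (W-R).
Steps 6,7: same thread (B). No race.
Steps 7,8: B(y = y - 1) vs C(y = x). RACE on y (W-W).
First conflict at steps 1,2.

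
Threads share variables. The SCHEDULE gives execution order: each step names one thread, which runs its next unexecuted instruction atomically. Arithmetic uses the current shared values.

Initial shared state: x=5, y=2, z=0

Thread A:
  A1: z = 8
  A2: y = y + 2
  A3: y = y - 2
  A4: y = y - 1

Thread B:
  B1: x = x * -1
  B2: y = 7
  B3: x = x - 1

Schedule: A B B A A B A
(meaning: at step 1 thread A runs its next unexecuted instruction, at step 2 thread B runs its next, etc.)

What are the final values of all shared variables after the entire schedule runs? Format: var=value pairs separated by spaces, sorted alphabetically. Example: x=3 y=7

Answer: x=-6 y=6 z=8

Derivation:
Step 1: thread A executes A1 (z = 8). Shared: x=5 y=2 z=8. PCs: A@1 B@0
Step 2: thread B executes B1 (x = x * -1). Shared: x=-5 y=2 z=8. PCs: A@1 B@1
Step 3: thread B executes B2 (y = 7). Shared: x=-5 y=7 z=8. PCs: A@1 B@2
Step 4: thread A executes A2 (y = y + 2). Shared: x=-5 y=9 z=8. PCs: A@2 B@2
Step 5: thread A executes A3 (y = y - 2). Shared: x=-5 y=7 z=8. PCs: A@3 B@2
Step 6: thread B executes B3 (x = x - 1). Shared: x=-6 y=7 z=8. PCs: A@3 B@3
Step 7: thread A executes A4 (y = y - 1). Shared: x=-6 y=6 z=8. PCs: A@4 B@3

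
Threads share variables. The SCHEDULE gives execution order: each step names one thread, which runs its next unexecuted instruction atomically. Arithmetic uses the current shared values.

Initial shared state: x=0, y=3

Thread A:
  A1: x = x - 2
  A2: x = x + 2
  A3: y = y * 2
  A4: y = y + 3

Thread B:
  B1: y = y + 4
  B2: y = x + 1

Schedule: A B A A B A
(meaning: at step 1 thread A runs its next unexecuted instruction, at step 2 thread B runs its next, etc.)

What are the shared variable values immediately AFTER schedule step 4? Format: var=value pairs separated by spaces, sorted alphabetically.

Answer: x=0 y=14

Derivation:
Step 1: thread A executes A1 (x = x - 2). Shared: x=-2 y=3. PCs: A@1 B@0
Step 2: thread B executes B1 (y = y + 4). Shared: x=-2 y=7. PCs: A@1 B@1
Step 3: thread A executes A2 (x = x + 2). Shared: x=0 y=7. PCs: A@2 B@1
Step 4: thread A executes A3 (y = y * 2). Shared: x=0 y=14. PCs: A@3 B@1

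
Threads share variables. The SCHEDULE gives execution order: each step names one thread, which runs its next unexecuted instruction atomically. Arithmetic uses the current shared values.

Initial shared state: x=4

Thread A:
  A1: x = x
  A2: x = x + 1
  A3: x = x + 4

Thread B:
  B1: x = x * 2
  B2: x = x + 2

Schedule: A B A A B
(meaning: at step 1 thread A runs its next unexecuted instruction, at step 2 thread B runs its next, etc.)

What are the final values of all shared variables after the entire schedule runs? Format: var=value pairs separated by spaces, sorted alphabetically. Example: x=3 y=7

Step 1: thread A executes A1 (x = x). Shared: x=4. PCs: A@1 B@0
Step 2: thread B executes B1 (x = x * 2). Shared: x=8. PCs: A@1 B@1
Step 3: thread A executes A2 (x = x + 1). Shared: x=9. PCs: A@2 B@1
Step 4: thread A executes A3 (x = x + 4). Shared: x=13. PCs: A@3 B@1
Step 5: thread B executes B2 (x = x + 2). Shared: x=15. PCs: A@3 B@2

Answer: x=15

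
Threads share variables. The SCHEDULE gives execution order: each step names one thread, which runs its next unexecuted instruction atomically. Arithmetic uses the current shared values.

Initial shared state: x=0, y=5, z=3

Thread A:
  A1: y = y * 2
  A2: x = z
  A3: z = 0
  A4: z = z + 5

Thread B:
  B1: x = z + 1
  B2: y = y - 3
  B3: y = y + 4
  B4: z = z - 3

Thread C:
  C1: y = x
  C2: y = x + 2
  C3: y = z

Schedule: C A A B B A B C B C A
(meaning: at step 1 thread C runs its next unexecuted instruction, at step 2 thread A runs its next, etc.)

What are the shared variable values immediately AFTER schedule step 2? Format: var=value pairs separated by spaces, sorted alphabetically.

Step 1: thread C executes C1 (y = x). Shared: x=0 y=0 z=3. PCs: A@0 B@0 C@1
Step 2: thread A executes A1 (y = y * 2). Shared: x=0 y=0 z=3. PCs: A@1 B@0 C@1

Answer: x=0 y=0 z=3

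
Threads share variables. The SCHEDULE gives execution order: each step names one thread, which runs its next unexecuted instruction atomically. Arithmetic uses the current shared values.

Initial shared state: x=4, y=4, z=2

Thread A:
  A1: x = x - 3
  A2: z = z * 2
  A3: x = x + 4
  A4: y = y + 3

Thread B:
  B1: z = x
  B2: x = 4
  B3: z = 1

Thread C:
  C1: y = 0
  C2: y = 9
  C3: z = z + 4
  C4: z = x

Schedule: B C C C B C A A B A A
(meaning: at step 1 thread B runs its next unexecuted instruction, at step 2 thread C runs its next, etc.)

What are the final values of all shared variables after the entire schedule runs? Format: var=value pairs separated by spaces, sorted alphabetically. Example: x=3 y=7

Step 1: thread B executes B1 (z = x). Shared: x=4 y=4 z=4. PCs: A@0 B@1 C@0
Step 2: thread C executes C1 (y = 0). Shared: x=4 y=0 z=4. PCs: A@0 B@1 C@1
Step 3: thread C executes C2 (y = 9). Shared: x=4 y=9 z=4. PCs: A@0 B@1 C@2
Step 4: thread C executes C3 (z = z + 4). Shared: x=4 y=9 z=8. PCs: A@0 B@1 C@3
Step 5: thread B executes B2 (x = 4). Shared: x=4 y=9 z=8. PCs: A@0 B@2 C@3
Step 6: thread C executes C4 (z = x). Shared: x=4 y=9 z=4. PCs: A@0 B@2 C@4
Step 7: thread A executes A1 (x = x - 3). Shared: x=1 y=9 z=4. PCs: A@1 B@2 C@4
Step 8: thread A executes A2 (z = z * 2). Shared: x=1 y=9 z=8. PCs: A@2 B@2 C@4
Step 9: thread B executes B3 (z = 1). Shared: x=1 y=9 z=1. PCs: A@2 B@3 C@4
Step 10: thread A executes A3 (x = x + 4). Shared: x=5 y=9 z=1. PCs: A@3 B@3 C@4
Step 11: thread A executes A4 (y = y + 3). Shared: x=5 y=12 z=1. PCs: A@4 B@3 C@4

Answer: x=5 y=12 z=1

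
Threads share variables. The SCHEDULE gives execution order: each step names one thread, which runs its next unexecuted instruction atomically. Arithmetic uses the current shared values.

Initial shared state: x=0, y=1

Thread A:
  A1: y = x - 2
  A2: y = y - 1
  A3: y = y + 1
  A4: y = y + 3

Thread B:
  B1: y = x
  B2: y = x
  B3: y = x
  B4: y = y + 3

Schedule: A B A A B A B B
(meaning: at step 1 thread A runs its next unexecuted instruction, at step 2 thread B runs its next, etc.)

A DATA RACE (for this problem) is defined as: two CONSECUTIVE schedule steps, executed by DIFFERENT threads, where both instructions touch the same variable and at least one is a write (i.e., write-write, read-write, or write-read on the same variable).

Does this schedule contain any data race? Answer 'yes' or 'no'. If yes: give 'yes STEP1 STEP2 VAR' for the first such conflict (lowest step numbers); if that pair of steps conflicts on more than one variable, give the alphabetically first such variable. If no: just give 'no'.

Steps 1,2: A(y = x - 2) vs B(y = x). RACE on y (W-W).
Steps 2,3: B(y = x) vs A(y = y - 1). RACE on y (W-W).
Steps 3,4: same thread (A). No race.
Steps 4,5: A(y = y + 1) vs B(y = x). RACE on y (W-W).
Steps 5,6: B(y = x) vs A(y = y + 3). RACE on y (W-W).
Steps 6,7: A(y = y + 3) vs B(y = x). RACE on y (W-W).
Steps 7,8: same thread (B). No race.
First conflict at steps 1,2.

Answer: yes 1 2 y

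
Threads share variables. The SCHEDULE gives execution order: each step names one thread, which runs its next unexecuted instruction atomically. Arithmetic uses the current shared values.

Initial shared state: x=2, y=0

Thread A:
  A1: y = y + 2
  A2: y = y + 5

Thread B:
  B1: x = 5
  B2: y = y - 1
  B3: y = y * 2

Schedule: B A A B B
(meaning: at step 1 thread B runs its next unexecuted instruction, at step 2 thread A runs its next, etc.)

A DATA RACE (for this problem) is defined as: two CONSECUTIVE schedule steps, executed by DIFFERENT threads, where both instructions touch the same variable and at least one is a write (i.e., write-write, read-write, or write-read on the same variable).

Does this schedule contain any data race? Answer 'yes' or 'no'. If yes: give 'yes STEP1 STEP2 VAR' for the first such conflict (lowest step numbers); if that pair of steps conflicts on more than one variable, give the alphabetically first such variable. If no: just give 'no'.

Steps 1,2: B(r=-,w=x) vs A(r=y,w=y). No conflict.
Steps 2,3: same thread (A). No race.
Steps 3,4: A(y = y + 5) vs B(y = y - 1). RACE on y (W-W).
Steps 4,5: same thread (B). No race.
First conflict at steps 3,4.

Answer: yes 3 4 y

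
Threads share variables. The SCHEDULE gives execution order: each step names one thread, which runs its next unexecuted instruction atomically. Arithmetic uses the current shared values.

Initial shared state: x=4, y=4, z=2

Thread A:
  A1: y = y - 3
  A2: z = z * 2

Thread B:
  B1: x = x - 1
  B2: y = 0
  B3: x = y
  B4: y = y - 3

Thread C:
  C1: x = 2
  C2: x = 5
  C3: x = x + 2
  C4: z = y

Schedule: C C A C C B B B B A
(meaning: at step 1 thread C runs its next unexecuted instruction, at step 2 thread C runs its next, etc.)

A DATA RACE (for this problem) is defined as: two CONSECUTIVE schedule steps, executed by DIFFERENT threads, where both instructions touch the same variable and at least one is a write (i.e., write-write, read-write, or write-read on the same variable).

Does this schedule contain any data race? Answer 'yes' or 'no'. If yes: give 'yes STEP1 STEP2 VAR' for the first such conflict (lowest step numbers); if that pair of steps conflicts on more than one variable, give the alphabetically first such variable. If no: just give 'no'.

Steps 1,2: same thread (C). No race.
Steps 2,3: C(r=-,w=x) vs A(r=y,w=y). No conflict.
Steps 3,4: A(r=y,w=y) vs C(r=x,w=x). No conflict.
Steps 4,5: same thread (C). No race.
Steps 5,6: C(r=y,w=z) vs B(r=x,w=x). No conflict.
Steps 6,7: same thread (B). No race.
Steps 7,8: same thread (B). No race.
Steps 8,9: same thread (B). No race.
Steps 9,10: B(r=y,w=y) vs A(r=z,w=z). No conflict.

Answer: no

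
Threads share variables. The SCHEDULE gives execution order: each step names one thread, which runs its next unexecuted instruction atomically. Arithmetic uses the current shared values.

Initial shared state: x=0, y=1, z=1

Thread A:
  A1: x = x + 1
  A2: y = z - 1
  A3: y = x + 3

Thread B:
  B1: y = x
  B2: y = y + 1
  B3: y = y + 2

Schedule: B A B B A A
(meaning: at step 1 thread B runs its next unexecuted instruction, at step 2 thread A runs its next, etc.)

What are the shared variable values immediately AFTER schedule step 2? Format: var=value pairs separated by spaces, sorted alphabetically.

Step 1: thread B executes B1 (y = x). Shared: x=0 y=0 z=1. PCs: A@0 B@1
Step 2: thread A executes A1 (x = x + 1). Shared: x=1 y=0 z=1. PCs: A@1 B@1

Answer: x=1 y=0 z=1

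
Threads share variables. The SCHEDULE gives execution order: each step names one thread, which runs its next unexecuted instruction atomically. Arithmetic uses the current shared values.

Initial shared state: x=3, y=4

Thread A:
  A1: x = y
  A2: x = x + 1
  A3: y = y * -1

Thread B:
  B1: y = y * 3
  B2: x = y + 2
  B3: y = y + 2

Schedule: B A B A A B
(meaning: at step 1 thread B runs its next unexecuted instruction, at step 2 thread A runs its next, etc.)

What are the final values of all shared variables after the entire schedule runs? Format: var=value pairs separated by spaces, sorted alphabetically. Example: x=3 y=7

Step 1: thread B executes B1 (y = y * 3). Shared: x=3 y=12. PCs: A@0 B@1
Step 2: thread A executes A1 (x = y). Shared: x=12 y=12. PCs: A@1 B@1
Step 3: thread B executes B2 (x = y + 2). Shared: x=14 y=12. PCs: A@1 B@2
Step 4: thread A executes A2 (x = x + 1). Shared: x=15 y=12. PCs: A@2 B@2
Step 5: thread A executes A3 (y = y * -1). Shared: x=15 y=-12. PCs: A@3 B@2
Step 6: thread B executes B3 (y = y + 2). Shared: x=15 y=-10. PCs: A@3 B@3

Answer: x=15 y=-10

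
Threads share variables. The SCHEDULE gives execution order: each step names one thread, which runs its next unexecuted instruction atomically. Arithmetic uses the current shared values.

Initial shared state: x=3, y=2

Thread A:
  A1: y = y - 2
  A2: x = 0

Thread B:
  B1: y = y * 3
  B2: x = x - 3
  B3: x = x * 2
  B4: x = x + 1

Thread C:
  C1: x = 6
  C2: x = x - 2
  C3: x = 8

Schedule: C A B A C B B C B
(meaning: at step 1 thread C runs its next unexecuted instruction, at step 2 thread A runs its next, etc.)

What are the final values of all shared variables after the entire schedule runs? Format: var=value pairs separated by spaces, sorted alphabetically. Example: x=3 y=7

Answer: x=9 y=0

Derivation:
Step 1: thread C executes C1 (x = 6). Shared: x=6 y=2. PCs: A@0 B@0 C@1
Step 2: thread A executes A1 (y = y - 2). Shared: x=6 y=0. PCs: A@1 B@0 C@1
Step 3: thread B executes B1 (y = y * 3). Shared: x=6 y=0. PCs: A@1 B@1 C@1
Step 4: thread A executes A2 (x = 0). Shared: x=0 y=0. PCs: A@2 B@1 C@1
Step 5: thread C executes C2 (x = x - 2). Shared: x=-2 y=0. PCs: A@2 B@1 C@2
Step 6: thread B executes B2 (x = x - 3). Shared: x=-5 y=0. PCs: A@2 B@2 C@2
Step 7: thread B executes B3 (x = x * 2). Shared: x=-10 y=0. PCs: A@2 B@3 C@2
Step 8: thread C executes C3 (x = 8). Shared: x=8 y=0. PCs: A@2 B@3 C@3
Step 9: thread B executes B4 (x = x + 1). Shared: x=9 y=0. PCs: A@2 B@4 C@3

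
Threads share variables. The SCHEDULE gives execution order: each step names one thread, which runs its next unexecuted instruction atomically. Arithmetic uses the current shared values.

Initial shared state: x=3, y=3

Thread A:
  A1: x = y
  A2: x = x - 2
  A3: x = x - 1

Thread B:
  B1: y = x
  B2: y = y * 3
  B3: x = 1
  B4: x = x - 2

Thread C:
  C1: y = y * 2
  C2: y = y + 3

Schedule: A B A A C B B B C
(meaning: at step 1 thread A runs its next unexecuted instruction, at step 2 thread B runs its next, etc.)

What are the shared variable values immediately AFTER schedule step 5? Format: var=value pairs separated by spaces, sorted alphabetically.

Step 1: thread A executes A1 (x = y). Shared: x=3 y=3. PCs: A@1 B@0 C@0
Step 2: thread B executes B1 (y = x). Shared: x=3 y=3. PCs: A@1 B@1 C@0
Step 3: thread A executes A2 (x = x - 2). Shared: x=1 y=3. PCs: A@2 B@1 C@0
Step 4: thread A executes A3 (x = x - 1). Shared: x=0 y=3. PCs: A@3 B@1 C@0
Step 5: thread C executes C1 (y = y * 2). Shared: x=0 y=6. PCs: A@3 B@1 C@1

Answer: x=0 y=6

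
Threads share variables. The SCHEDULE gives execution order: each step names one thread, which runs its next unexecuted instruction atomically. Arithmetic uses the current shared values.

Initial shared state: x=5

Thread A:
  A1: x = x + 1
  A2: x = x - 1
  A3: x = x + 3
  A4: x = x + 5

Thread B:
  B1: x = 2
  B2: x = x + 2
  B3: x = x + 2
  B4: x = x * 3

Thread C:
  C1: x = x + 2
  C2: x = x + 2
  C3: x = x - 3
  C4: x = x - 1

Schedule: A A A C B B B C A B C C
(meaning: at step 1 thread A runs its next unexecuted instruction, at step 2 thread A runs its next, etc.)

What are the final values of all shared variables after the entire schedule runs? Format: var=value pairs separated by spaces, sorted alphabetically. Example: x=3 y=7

Step 1: thread A executes A1 (x = x + 1). Shared: x=6. PCs: A@1 B@0 C@0
Step 2: thread A executes A2 (x = x - 1). Shared: x=5. PCs: A@2 B@0 C@0
Step 3: thread A executes A3 (x = x + 3). Shared: x=8. PCs: A@3 B@0 C@0
Step 4: thread C executes C1 (x = x + 2). Shared: x=10. PCs: A@3 B@0 C@1
Step 5: thread B executes B1 (x = 2). Shared: x=2. PCs: A@3 B@1 C@1
Step 6: thread B executes B2 (x = x + 2). Shared: x=4. PCs: A@3 B@2 C@1
Step 7: thread B executes B3 (x = x + 2). Shared: x=6. PCs: A@3 B@3 C@1
Step 8: thread C executes C2 (x = x + 2). Shared: x=8. PCs: A@3 B@3 C@2
Step 9: thread A executes A4 (x = x + 5). Shared: x=13. PCs: A@4 B@3 C@2
Step 10: thread B executes B4 (x = x * 3). Shared: x=39. PCs: A@4 B@4 C@2
Step 11: thread C executes C3 (x = x - 3). Shared: x=36. PCs: A@4 B@4 C@3
Step 12: thread C executes C4 (x = x - 1). Shared: x=35. PCs: A@4 B@4 C@4

Answer: x=35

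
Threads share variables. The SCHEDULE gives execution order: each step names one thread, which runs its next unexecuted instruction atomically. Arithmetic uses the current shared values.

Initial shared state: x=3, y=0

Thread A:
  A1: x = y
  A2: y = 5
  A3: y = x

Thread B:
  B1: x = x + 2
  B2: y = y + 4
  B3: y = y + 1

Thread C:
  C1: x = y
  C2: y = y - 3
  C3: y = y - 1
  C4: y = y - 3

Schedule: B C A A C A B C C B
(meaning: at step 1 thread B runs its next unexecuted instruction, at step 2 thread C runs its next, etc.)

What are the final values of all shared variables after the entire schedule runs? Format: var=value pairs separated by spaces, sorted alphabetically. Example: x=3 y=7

Step 1: thread B executes B1 (x = x + 2). Shared: x=5 y=0. PCs: A@0 B@1 C@0
Step 2: thread C executes C1 (x = y). Shared: x=0 y=0. PCs: A@0 B@1 C@1
Step 3: thread A executes A1 (x = y). Shared: x=0 y=0. PCs: A@1 B@1 C@1
Step 4: thread A executes A2 (y = 5). Shared: x=0 y=5. PCs: A@2 B@1 C@1
Step 5: thread C executes C2 (y = y - 3). Shared: x=0 y=2. PCs: A@2 B@1 C@2
Step 6: thread A executes A3 (y = x). Shared: x=0 y=0. PCs: A@3 B@1 C@2
Step 7: thread B executes B2 (y = y + 4). Shared: x=0 y=4. PCs: A@3 B@2 C@2
Step 8: thread C executes C3 (y = y - 1). Shared: x=0 y=3. PCs: A@3 B@2 C@3
Step 9: thread C executes C4 (y = y - 3). Shared: x=0 y=0. PCs: A@3 B@2 C@4
Step 10: thread B executes B3 (y = y + 1). Shared: x=0 y=1. PCs: A@3 B@3 C@4

Answer: x=0 y=1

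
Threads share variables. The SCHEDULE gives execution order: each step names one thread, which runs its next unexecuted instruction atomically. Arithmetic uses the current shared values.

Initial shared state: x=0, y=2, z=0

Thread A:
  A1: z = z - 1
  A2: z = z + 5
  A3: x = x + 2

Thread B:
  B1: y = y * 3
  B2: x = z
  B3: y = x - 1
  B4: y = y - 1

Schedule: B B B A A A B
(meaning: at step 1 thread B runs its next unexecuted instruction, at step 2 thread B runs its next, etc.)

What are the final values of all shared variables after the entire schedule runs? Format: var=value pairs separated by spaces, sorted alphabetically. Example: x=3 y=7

Answer: x=2 y=-2 z=4

Derivation:
Step 1: thread B executes B1 (y = y * 3). Shared: x=0 y=6 z=0. PCs: A@0 B@1
Step 2: thread B executes B2 (x = z). Shared: x=0 y=6 z=0. PCs: A@0 B@2
Step 3: thread B executes B3 (y = x - 1). Shared: x=0 y=-1 z=0. PCs: A@0 B@3
Step 4: thread A executes A1 (z = z - 1). Shared: x=0 y=-1 z=-1. PCs: A@1 B@3
Step 5: thread A executes A2 (z = z + 5). Shared: x=0 y=-1 z=4. PCs: A@2 B@3
Step 6: thread A executes A3 (x = x + 2). Shared: x=2 y=-1 z=4. PCs: A@3 B@3
Step 7: thread B executes B4 (y = y - 1). Shared: x=2 y=-2 z=4. PCs: A@3 B@4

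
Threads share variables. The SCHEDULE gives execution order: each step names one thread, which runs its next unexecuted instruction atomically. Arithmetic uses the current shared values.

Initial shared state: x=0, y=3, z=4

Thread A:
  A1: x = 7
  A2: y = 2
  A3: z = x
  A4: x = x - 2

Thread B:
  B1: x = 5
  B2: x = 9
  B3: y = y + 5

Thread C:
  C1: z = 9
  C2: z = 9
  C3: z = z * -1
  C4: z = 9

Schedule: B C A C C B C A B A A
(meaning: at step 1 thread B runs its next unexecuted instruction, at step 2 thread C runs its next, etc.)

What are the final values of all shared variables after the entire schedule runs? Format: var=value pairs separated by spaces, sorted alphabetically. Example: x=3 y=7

Step 1: thread B executes B1 (x = 5). Shared: x=5 y=3 z=4. PCs: A@0 B@1 C@0
Step 2: thread C executes C1 (z = 9). Shared: x=5 y=3 z=9. PCs: A@0 B@1 C@1
Step 3: thread A executes A1 (x = 7). Shared: x=7 y=3 z=9. PCs: A@1 B@1 C@1
Step 4: thread C executes C2 (z = 9). Shared: x=7 y=3 z=9. PCs: A@1 B@1 C@2
Step 5: thread C executes C3 (z = z * -1). Shared: x=7 y=3 z=-9. PCs: A@1 B@1 C@3
Step 6: thread B executes B2 (x = 9). Shared: x=9 y=3 z=-9. PCs: A@1 B@2 C@3
Step 7: thread C executes C4 (z = 9). Shared: x=9 y=3 z=9. PCs: A@1 B@2 C@4
Step 8: thread A executes A2 (y = 2). Shared: x=9 y=2 z=9. PCs: A@2 B@2 C@4
Step 9: thread B executes B3 (y = y + 5). Shared: x=9 y=7 z=9. PCs: A@2 B@3 C@4
Step 10: thread A executes A3 (z = x). Shared: x=9 y=7 z=9. PCs: A@3 B@3 C@4
Step 11: thread A executes A4 (x = x - 2). Shared: x=7 y=7 z=9. PCs: A@4 B@3 C@4

Answer: x=7 y=7 z=9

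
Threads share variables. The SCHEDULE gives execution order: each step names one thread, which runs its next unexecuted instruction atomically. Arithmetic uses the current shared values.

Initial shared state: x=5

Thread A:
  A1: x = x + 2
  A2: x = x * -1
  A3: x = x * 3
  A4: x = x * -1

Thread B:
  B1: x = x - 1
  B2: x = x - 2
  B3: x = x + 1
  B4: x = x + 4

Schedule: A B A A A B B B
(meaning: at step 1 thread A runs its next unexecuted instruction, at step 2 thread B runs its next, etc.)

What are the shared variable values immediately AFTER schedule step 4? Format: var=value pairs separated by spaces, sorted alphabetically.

Answer: x=-18

Derivation:
Step 1: thread A executes A1 (x = x + 2). Shared: x=7. PCs: A@1 B@0
Step 2: thread B executes B1 (x = x - 1). Shared: x=6. PCs: A@1 B@1
Step 3: thread A executes A2 (x = x * -1). Shared: x=-6. PCs: A@2 B@1
Step 4: thread A executes A3 (x = x * 3). Shared: x=-18. PCs: A@3 B@1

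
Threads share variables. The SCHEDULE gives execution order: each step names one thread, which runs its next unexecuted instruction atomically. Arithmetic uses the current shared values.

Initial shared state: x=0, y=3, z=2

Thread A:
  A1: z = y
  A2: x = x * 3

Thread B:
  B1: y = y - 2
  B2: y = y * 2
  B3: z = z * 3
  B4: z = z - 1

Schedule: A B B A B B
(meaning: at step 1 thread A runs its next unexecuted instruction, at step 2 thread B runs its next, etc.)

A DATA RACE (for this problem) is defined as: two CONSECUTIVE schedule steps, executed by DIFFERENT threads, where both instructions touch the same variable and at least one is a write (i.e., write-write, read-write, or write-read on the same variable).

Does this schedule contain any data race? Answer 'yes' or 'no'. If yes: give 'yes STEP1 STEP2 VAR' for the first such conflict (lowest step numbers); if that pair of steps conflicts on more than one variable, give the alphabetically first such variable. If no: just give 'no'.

Steps 1,2: A(z = y) vs B(y = y - 2). RACE on y (R-W).
Steps 2,3: same thread (B). No race.
Steps 3,4: B(r=y,w=y) vs A(r=x,w=x). No conflict.
Steps 4,5: A(r=x,w=x) vs B(r=z,w=z). No conflict.
Steps 5,6: same thread (B). No race.
First conflict at steps 1,2.

Answer: yes 1 2 y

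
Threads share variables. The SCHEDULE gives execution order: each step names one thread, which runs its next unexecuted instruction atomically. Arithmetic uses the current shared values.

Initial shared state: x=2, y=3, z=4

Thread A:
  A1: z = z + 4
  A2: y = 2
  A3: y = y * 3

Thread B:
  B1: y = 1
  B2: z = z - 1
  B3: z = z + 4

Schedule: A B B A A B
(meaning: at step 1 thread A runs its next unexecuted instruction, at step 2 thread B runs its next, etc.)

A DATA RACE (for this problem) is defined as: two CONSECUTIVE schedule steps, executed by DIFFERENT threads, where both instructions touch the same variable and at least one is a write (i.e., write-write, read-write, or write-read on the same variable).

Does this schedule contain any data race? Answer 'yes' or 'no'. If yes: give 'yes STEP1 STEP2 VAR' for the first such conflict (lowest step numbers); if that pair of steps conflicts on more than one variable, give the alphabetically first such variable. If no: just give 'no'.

Answer: no

Derivation:
Steps 1,2: A(r=z,w=z) vs B(r=-,w=y). No conflict.
Steps 2,3: same thread (B). No race.
Steps 3,4: B(r=z,w=z) vs A(r=-,w=y). No conflict.
Steps 4,5: same thread (A). No race.
Steps 5,6: A(r=y,w=y) vs B(r=z,w=z). No conflict.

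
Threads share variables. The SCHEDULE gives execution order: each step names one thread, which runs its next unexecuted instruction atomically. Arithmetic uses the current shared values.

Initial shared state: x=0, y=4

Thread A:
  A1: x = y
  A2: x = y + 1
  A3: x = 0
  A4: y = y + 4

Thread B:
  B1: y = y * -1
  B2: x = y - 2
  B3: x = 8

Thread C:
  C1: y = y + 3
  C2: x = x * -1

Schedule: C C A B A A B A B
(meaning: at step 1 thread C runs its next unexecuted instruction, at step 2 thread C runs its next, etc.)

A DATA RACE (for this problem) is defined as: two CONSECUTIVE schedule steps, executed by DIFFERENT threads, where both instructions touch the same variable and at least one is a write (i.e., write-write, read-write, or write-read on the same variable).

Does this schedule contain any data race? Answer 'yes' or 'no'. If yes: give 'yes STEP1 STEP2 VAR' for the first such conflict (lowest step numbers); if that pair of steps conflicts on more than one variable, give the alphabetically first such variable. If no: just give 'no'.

Answer: yes 2 3 x

Derivation:
Steps 1,2: same thread (C). No race.
Steps 2,3: C(x = x * -1) vs A(x = y). RACE on x (W-W).
Steps 3,4: A(x = y) vs B(y = y * -1). RACE on y (R-W).
Steps 4,5: B(y = y * -1) vs A(x = y + 1). RACE on y (W-R).
Steps 5,6: same thread (A). No race.
Steps 6,7: A(x = 0) vs B(x = y - 2). RACE on x (W-W).
Steps 7,8: B(x = y - 2) vs A(y = y + 4). RACE on y (R-W).
Steps 8,9: A(r=y,w=y) vs B(r=-,w=x). No conflict.
First conflict at steps 2,3.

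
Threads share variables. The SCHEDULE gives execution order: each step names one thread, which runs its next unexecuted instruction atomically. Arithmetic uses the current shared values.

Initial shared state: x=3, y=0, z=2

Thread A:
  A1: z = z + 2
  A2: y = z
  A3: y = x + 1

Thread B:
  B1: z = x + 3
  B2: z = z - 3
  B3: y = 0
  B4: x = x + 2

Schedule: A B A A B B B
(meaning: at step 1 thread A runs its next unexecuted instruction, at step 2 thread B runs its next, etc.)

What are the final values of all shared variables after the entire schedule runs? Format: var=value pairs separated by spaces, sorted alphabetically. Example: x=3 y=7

Answer: x=5 y=0 z=3

Derivation:
Step 1: thread A executes A1 (z = z + 2). Shared: x=3 y=0 z=4. PCs: A@1 B@0
Step 2: thread B executes B1 (z = x + 3). Shared: x=3 y=0 z=6. PCs: A@1 B@1
Step 3: thread A executes A2 (y = z). Shared: x=3 y=6 z=6. PCs: A@2 B@1
Step 4: thread A executes A3 (y = x + 1). Shared: x=3 y=4 z=6. PCs: A@3 B@1
Step 5: thread B executes B2 (z = z - 3). Shared: x=3 y=4 z=3. PCs: A@3 B@2
Step 6: thread B executes B3 (y = 0). Shared: x=3 y=0 z=3. PCs: A@3 B@3
Step 7: thread B executes B4 (x = x + 2). Shared: x=5 y=0 z=3. PCs: A@3 B@4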